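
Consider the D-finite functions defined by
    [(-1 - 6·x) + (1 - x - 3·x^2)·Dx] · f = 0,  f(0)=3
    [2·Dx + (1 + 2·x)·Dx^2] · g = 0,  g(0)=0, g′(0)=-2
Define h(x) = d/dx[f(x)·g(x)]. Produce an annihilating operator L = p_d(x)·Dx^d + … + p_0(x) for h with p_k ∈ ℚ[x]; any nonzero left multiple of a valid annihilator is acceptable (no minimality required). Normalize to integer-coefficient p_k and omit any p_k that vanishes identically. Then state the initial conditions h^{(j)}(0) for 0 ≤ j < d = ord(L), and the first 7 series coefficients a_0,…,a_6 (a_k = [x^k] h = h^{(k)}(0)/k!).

f: a_k = 3, 3, 12, 21, 57, 120, 291, …
g: a_k = 0, -2, 2, -8/3, 4, -32/5, 32/3, …
Sym-product of L_f,L_g gives L₀ (≤ ord 2).
Derive L from L₀ (diff closure).
L = (26 + 108·x + 162·x^2) + (2 + 28·x + 117·x^2 + 126·x^3)·Dx + (-1 - 4·x + 2·x^2 + 21·x^3 + 18·x^4)·Dx^2  (order 2).
h: a_k = -6, 0, -78, -56, -556, -3636/5, -17838/5, …
ICs: h(0) = -6, h′(0) = 0.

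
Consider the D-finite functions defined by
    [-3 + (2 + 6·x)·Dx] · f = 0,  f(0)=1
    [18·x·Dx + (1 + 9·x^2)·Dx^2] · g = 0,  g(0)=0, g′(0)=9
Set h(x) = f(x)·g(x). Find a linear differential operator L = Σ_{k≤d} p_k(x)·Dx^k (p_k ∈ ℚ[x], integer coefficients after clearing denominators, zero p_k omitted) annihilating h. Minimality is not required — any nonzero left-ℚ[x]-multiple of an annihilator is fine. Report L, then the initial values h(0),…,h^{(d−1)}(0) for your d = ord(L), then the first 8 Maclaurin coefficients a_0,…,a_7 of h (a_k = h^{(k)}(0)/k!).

f: a_k = 1, 3/2, -9/8, 27/16, -405/128, 1701/256, -15309/1024, 72171/2048, …
g: a_k = 0, 9, 0, -27, 0, 729/5, 0, -6561/7, …
L₀ := L_f ⊗_s L_g (sym. prod.), ord ≤ 2.
L = (27 - 108·x - 81·x^2) + (-12 + 36·x + 324·x^2 + 324·x^3)·Dx + (4 + 24·x + 72·x^2 + 216·x^3 + 324·x^4)·Dx^2  (order 2).
h: a_k = 0, 9, 27/2, -297/8, -405/16, 94527/640, 298161/1280, -41231511/35840, …
ICs: h(0) = 0, h′(0) = 9.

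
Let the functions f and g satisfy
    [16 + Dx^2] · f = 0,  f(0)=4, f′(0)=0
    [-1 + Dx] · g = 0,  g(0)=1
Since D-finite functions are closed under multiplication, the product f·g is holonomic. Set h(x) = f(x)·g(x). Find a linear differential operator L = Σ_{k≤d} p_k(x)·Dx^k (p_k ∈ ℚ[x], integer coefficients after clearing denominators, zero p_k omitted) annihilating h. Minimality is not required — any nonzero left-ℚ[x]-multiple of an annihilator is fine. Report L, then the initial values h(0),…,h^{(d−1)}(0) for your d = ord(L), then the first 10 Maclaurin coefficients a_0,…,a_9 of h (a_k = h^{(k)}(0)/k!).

L = 17 - 2·Dx + Dx^2  (order 2).
h: a_k = 4, 4, -30, -94/3, 161/6, 1121/30, -11/4, -20047/1260, -31679/10080, 277441/90720, …
ICs: h(0) = 4, h′(0) = 4.

f: a_k = 4, 0, -32, 0, 128/3, 0, -1024/45, 0, 2048/315, 0, …
g: a_k = 1, 1, 1/2, 1/6, 1/24, 1/120, 1/720, 1/5040, 1/40320, 1/362880, …
f·g: L₀ = L_f ⊗_s L_g, ord ≤ 2·1.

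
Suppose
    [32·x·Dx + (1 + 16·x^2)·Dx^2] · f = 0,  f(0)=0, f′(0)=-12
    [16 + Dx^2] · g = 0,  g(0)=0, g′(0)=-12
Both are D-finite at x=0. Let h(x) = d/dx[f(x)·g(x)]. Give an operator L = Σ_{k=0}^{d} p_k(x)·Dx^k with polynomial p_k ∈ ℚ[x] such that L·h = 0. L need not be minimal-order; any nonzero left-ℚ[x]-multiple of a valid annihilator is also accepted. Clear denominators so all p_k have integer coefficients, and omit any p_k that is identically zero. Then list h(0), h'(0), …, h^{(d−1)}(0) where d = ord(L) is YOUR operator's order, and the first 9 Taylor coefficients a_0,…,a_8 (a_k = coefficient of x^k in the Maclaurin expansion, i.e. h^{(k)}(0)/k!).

L = (14080 + 602112·x^2 + 15106048·x^4 + 50331648·x^6 + 100663296·x^8 + 268435456·x^10 + 2147483648·x^12) + (8704·x + 581632·x^3 + 9175040·x^5 + 41943040·x^7 + 167772160·x^9 + 536870912·x^11)·Dx + (960 + 43520·x^2 + 1093632·x^4 + 4849664·x^6 + 16777216·x^8 + 67108864·x^10 + 268435456·x^12)·Dx^2 + (544·x + 36352·x^3 + 573440·x^5 + 2621440·x^7 + 10485760·x^9 + 33554432·x^11)·Dx^3 + (5 + 368·x^2 + 9344·x^4 + 106496·x^6 + 655360·x^8 + 3145728·x^10 + 8388608·x^12)·Dx^4  (order 4).
h: a_k = 0, 288, 0, -4608, 0, 58368, 0, -4227072/5, 0, …
ICs: h(0) = 0, h′(0) = 288, h′′(0) = 0, h′′′(0) = -27648.

f: a_k = 0, -12, 0, 64, 0, -3072/5, 0, 49152/7, 0, …
g: a_k = 0, -12, 0, 32, 0, -128/5, 0, 1024/105, 0, …
L₀ := L_f ⊗_s L_g (sym. prod.), ord ≤ 4.
h₀' ⇒ L via d/dx closure of L₀.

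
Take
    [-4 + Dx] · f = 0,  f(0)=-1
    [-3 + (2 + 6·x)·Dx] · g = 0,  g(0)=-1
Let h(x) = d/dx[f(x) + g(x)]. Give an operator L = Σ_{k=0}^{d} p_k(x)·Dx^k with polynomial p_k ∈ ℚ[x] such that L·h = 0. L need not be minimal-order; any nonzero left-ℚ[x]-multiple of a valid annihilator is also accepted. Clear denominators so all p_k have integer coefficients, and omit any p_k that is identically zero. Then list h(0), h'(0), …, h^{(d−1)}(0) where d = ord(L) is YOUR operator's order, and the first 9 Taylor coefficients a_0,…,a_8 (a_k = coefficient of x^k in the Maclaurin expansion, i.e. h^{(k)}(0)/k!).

f: a_k = -1, -4, -8, -32/3, -32/3, -128/15, -256/45, -1024/315, -512/315, …
g: a_k = -1, -3/2, 9/8, -27/16, 405/128, -1701/256, 15309/1024, -72171/2048, 2814669/32768, …
Sum ⇒ L₀ = lclm(L_f,L_g) in ℚ(x)⟨Dx⟩.
Differentiate: ansatz ord ≤ ord L₀ ⇒ L.
L = (-204 - 288·x) + (-37 - 384·x - 576·x^2)·Dx + (22 + 114·x + 144·x^2)·Dx^2  (order 2).
h: a_k = -11/2, -55/4, -593/16, -2881/96, -58283/768, 426761/7680, -24831017/92160, 869843519/1290240, -40032150803/20643840, …
ICs: h(0) = -11/2, h′(0) = -55/4.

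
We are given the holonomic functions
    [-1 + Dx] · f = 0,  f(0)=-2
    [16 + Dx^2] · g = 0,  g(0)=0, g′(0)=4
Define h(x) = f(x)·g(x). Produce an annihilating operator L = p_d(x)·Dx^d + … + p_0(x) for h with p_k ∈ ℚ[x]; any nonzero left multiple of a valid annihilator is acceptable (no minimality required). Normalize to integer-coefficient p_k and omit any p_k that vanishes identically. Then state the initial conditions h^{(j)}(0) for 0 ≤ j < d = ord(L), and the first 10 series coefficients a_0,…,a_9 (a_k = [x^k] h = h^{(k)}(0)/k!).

L = 17 - 2·Dx + Dx^2  (order 2).
h: a_k = 0, -8, -8, 52/3, 20, -101/15, -611/45, -727/630, 23/6, 50999/45360, …
ICs: h(0) = 0, h′(0) = -8.

f: a_k = -2, -2, -1, -1/3, -1/12, -1/60, -1/360, -1/2520, -1/20160, -1/181440, …
g: a_k = 0, 4, 0, -32/3, 0, 128/15, 0, -1024/315, 0, 2048/2835, …
f·g: L₀ = L_f ⊗_s L_g, ord ≤ 1·2.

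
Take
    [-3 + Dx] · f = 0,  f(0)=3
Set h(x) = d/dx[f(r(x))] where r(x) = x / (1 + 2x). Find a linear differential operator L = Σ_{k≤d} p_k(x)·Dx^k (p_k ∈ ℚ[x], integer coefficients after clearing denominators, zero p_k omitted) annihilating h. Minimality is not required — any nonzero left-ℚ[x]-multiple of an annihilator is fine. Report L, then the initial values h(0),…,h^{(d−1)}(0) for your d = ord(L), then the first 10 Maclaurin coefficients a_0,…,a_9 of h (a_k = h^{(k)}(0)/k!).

f: a_k = 3, 9, 27/2, 27/2, 81/8, 243/40, 243/80, 729/560, 2187/4480, 729/4480, …
f∘r: x↦r, Dx↦Dx/r' in L_f ⇒ L₀.
h=h₀': d/dx-closure on L₀ ⇒ L.
L = (-1 - 8·x) + (-1 - 4·x - 4·x^2)·Dx  (order 1).
h: a_k = 9, -9, -27/2, 153/2, -1557/8, 14229/40, -37323/80, 136251/560, 4409073/4480, -20526633/4480, …
ICs: h(0) = 9.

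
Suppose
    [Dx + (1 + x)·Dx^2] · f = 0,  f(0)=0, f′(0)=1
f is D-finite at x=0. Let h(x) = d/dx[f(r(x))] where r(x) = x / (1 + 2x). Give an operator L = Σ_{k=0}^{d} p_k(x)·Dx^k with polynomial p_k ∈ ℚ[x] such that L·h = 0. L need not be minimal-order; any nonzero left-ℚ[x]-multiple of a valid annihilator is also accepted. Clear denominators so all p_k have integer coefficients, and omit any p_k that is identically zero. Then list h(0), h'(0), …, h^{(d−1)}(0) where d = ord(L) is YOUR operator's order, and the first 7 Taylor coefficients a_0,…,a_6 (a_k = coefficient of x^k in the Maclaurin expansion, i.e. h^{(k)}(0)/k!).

f: a_k = 0, 1, -1/2, 1/3, -1/4, 1/5, -1/6, …
f∘r: x↦r, Dx↦Dx/r' in L_f ⇒ L₀.
Differentiate: ansatz ord ≤ ord L₀ ⇒ L.
L = (5 + 12·x) + (1 + 5·x + 6·x^2)·Dx  (order 1).
h: a_k = 1, -5, 19, -65, 211, -665, 2059, …
ICs: h(0) = 1.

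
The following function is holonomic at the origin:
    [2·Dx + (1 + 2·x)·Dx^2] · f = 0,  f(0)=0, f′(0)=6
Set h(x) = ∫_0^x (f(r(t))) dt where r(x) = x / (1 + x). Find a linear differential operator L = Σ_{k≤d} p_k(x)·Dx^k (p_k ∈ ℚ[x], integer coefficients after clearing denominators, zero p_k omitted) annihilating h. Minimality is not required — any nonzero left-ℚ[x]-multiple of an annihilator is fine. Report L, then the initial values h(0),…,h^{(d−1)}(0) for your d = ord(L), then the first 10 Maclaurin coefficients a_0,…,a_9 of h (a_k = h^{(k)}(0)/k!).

L = (4 + 6·x)·Dx^2 + (1 + 4·x + 3·x^2)·Dx^3  (order 3).
h: a_k = 0, 0, 3, -4, 13/2, -12, 121/5, -52, 3279/28, -820/3, …
ICs: h(0) = 0, h′(0) = 0, h′′(0) = 6.

f: a_k = 0, 6, -6, 8, -12, 96/5, -32, 384/7, -96, 512/3, …
h₀=f(r): pull back L_f along r ⇒ L₀.
h=∫₀ˣh₀: take L = L₀·Dx.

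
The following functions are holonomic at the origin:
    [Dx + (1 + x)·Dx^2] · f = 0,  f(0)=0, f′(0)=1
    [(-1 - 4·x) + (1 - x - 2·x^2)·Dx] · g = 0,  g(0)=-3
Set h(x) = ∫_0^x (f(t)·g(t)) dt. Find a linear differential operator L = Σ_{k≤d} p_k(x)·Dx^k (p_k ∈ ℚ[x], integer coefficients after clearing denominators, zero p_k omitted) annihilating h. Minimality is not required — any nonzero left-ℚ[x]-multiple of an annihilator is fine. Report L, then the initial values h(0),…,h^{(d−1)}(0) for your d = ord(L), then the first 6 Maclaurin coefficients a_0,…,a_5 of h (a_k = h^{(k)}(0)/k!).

L = (5 + 8·x)·Dx + (1 + 11·x + 10·x^2)·Dx^2 + (-1 + 3·x^2 + 2·x^3)·Dx^3  (order 3).
h: a_k = 0, 0, -3/2, -1/2, -17/8, -43/20, …
ICs: h(0) = 0, h′(0) = 0, h′′(0) = -3.

f: a_k = 0, 1, -1/2, 1/3, -1/4, 1/5, …
g: a_k = -3, -3, -9, -15, -33, -63, …
Sym-product of L_f,L_g gives L₀ (≤ ord 2).
Integrate: L := L₀·Dx.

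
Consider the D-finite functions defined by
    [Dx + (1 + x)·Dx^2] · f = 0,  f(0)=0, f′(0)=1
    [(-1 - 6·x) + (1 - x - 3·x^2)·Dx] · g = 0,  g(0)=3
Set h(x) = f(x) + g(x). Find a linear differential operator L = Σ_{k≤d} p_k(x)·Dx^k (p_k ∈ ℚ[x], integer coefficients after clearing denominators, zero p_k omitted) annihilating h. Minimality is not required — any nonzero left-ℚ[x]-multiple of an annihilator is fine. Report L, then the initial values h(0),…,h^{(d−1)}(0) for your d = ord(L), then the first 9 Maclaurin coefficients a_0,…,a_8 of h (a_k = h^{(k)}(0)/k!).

f: a_k = 0, 1, -1/2, 1/3, -1/4, 1/5, -1/6, 1/7, -1/8, …
g: a_k = 3, 3, 12, 21, 57, 120, 291, 651, 1524, …
Sum ⇒ L₀ = lclm(L_f,L_g) in ℚ(x)⟨Dx⟩.
L = (-58 - 350·x - 636·x^2 - 756·x^3 - 324·x^4)·Dx + (-40 - 364·x - 976·x^2 - 1632·x^3 - 1530·x^4 - 540·x^5)·Dx^2 + (9 + 31·x + 27·x^2 - 115·x^3 - 345·x^4 - 333·x^5 - 108·x^6)·Dx^3  (order 3).
h: a_k = 3, 4, 23/2, 64/3, 227/4, 601/5, 1745/6, 4558/7, 12191/8, …
ICs: h(0) = 3, h′(0) = 4, h′′(0) = 23.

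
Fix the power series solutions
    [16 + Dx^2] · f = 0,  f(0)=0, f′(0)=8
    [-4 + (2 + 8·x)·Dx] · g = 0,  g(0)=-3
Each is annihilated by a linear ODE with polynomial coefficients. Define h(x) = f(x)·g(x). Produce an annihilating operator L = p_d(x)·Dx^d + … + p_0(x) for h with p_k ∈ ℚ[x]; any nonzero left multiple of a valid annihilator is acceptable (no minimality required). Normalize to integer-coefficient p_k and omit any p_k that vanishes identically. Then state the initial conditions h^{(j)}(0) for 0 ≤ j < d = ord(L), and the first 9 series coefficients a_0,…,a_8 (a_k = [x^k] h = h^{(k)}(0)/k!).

f: a_k = 0, 8, 0, -64/3, 0, 256/15, 0, -2048/315, 0, …
g: a_k = -3, -6, 6, -12, 30, -84, 252, -792, 2574, …
f·g: L₀ = L_f ⊗_s L_g, ord ≤ 2·1.
L = (28 + 128·x + 256·x^2) + (-4 - 16·x)·Dx + (1 + 8·x + 16·x^2)·Dx^2  (order 2).
h: a_k = 0, -24, -48, 112, 32, 304/5, -2592/5, 31456/21, -494528/105, …
ICs: h(0) = 0, h′(0) = -24.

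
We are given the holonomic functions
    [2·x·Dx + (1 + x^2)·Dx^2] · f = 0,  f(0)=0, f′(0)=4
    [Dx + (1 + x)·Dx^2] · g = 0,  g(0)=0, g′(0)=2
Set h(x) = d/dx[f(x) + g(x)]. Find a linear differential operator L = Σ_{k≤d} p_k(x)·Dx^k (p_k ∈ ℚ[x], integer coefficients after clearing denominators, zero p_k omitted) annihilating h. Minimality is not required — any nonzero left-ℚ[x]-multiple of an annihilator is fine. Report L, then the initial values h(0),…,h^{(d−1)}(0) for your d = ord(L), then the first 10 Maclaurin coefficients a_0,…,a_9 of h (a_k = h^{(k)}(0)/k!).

f: a_k = 0, 4, 0, -4/3, 0, 4/5, 0, -4/7, 0, 4/9, …
g: a_k = 0, 2, -1, 2/3, -1/2, 2/5, -1/3, 2/7, -1/4, 2/9, …
Sum ⇒ L₀ = lclm(L_f,L_g) in ℚ(x)⟨Dx⟩.
h=h₀': d/dx-closure on L₀ ⇒ L.
L = (-2 - 6·x + 6·x^2 + 2·x^3) + (-4 - 4·x + 12·x^3 + 4·x^4)·Dx + (-1 + x + 2·x^2 + 2·x^3 + 3·x^4 + x^5)·Dx^2  (order 2).
h: a_k = 6, -2, -2, -2, 6, -2, -2, -2, 6, -2, …
ICs: h(0) = 6, h′(0) = -2.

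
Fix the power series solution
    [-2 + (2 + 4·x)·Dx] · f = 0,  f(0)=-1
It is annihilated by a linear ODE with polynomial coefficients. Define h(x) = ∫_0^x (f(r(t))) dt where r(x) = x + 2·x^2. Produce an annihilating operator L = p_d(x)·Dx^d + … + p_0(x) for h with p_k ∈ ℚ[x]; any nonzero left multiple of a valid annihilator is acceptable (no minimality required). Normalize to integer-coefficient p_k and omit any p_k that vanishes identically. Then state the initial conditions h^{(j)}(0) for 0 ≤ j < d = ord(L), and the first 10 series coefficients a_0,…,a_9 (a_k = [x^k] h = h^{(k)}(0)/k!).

f: a_k = -1, -1, 1/2, -1/2, 5/8, -7/8, 21/16, -33/16, 429/128, -715/128, …
Substitute x→r, Dx→(1/r')Dx; clear ⇒ L₀.
∫: right-multiply L₀ by Dx.
L = (-1 - 4·x)·Dx + (1 + 2·x + 4·x^2)·Dx^2  (order 2).
h: a_k = 0, -1, -1/2, -1/2, 3/8, -3/40, -5/16, 57/112, -21/128, -289/384, …
ICs: h(0) = 0, h′(0) = -1.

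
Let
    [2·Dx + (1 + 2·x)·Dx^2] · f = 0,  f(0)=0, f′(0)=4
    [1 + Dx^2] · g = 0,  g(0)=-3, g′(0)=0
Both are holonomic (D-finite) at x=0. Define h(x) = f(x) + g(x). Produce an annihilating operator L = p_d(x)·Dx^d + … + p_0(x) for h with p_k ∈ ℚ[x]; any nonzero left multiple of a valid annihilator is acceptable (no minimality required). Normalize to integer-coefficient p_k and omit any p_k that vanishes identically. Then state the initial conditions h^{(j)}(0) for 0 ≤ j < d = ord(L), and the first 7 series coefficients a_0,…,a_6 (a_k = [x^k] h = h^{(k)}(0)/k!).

L = (50 + 8·x + 8·x^2)·Dx + (9 + 22·x + 12·x^2 + 8·x^3)·Dx^2 + (50 + 8·x + 8·x^2)·Dx^3 + (9 + 22·x + 12·x^2 + 8·x^3)·Dx^4  (order 4).
h: a_k = -3, 4, -5/2, 16/3, -65/8, 64/5, -5119/240, …
ICs: h(0) = -3, h′(0) = 4, h′′(0) = -5, h′′′(0) = 32.

f: a_k = 0, 4, -4, 16/3, -8, 64/5, -64/3, …
g: a_k = -3, 0, 3/2, 0, -1/8, 0, 1/240, …
Weyl lclm of L_f,L_g ⇒ L₀ (ord ≤ 4).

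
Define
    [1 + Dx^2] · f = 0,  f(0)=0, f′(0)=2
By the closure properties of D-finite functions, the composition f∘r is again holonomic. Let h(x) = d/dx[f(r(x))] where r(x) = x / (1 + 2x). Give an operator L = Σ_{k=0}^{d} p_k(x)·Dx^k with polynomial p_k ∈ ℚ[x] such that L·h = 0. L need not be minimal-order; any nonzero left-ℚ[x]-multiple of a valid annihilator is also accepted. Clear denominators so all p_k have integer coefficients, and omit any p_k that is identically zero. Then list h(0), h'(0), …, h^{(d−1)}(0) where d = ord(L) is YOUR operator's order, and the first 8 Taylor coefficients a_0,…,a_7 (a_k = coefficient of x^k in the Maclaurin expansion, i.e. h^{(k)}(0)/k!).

L = (25 + 96·x + 96·x^2) + (12 + 72·x + 144·x^2 + 96·x^3)·Dx + (1 + 8·x + 24·x^2 + 32·x^3 + 16·x^4)·Dx^2  (order 2).
h: a_k = 2, -8, 23, -56, 1441/12, -225, 123479/360, -13198/45, …
ICs: h(0) = 2, h′(0) = -8.

f: a_k = 0, 2, 0, -1/3, 0, 1/60, 0, -1/2520, …
Substitute x→r, Dx→(1/r')Dx; clear ⇒ L₀.
h₀' ⇒ L via d/dx closure of L₀.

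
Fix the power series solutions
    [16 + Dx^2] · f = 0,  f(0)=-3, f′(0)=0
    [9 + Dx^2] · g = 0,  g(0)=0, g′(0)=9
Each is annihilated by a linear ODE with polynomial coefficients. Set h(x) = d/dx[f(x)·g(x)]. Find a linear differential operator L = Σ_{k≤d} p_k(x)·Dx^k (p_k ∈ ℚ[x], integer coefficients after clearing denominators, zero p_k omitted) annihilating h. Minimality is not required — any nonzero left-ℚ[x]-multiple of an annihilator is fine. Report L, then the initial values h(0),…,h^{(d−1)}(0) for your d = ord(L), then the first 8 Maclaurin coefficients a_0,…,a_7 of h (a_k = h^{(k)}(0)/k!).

f: a_k = -3, 0, 24, 0, -32, 0, 256/15, 0, …
g: a_k = 0, 9, 0, -27/2, 0, 243/40, 0, -729/560, …
f·g: L₀ = L_f ⊗_s L_g, ord ≤ 2·2.
Derive L from L₀ (diff closure).
L = 49 + 50·Dx^2 + Dx^4  (order 4).
h: a_k = -27, 0, 1539/2, 0, -25209/8, 0, 411771/80, 0, …
ICs: h(0) = -27, h′(0) = 0, h′′(0) = 1539, h′′′(0) = 0.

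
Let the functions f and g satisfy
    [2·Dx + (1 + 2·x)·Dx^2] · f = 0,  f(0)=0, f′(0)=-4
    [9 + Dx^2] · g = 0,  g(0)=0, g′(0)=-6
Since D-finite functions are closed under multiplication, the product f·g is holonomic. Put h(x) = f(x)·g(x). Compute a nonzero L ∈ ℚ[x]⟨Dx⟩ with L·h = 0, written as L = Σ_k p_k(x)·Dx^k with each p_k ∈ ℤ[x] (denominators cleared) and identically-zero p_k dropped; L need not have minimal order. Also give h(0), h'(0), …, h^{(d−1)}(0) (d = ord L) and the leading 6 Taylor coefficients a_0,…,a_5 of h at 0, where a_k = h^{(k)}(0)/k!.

f: a_k = 0, -4, 4, -16/3, 8, -64/5, …
g: a_k = 0, -6, 0, 9, 0, -81/20, …
Sym-product of L_f,L_g gives L₀ (≤ ord 4).
L = (63 + 1053·x + 3969·x^2 + 5832·x^3 + 2916·x^4) + (63 + 450·x + 972·x^2 + 648·x^3)·Dx + (25 + 270·x + 918·x^2 + 1296·x^3 + 648·x^4)·Dx^2 + (7 + 50·x + 108·x^2 + 72·x^3)·Dx^3 + (2 + 17·x + 53·x^2 + 72·x^3 + 36·x^4)·Dx^4  (order 4).
h: a_k = 0, 0, 24, -24, -4, -12, …
ICs: h(0) = 0, h′(0) = 0, h′′(0) = 48, h′′′(0) = -144.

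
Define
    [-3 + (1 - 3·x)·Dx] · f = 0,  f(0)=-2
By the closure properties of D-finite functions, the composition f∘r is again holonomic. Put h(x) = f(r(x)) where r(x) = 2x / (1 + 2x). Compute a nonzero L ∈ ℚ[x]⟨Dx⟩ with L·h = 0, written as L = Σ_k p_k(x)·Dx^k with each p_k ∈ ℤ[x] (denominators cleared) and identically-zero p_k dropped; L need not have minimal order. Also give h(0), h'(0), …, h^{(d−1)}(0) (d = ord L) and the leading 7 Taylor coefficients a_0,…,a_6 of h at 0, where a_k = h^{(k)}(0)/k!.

f: a_k = -2, -6, -18, -54, -162, -486, -1458, …
L₀ from L_f via x↦r, Dx↦r'^{-1}Dx.
L = 6 + (-1 + 2·x + 8·x^2)·Dx  (order 1).
h: a_k = -2, -12, -48, -192, -768, -3072, -12288, …
ICs: h(0) = -2.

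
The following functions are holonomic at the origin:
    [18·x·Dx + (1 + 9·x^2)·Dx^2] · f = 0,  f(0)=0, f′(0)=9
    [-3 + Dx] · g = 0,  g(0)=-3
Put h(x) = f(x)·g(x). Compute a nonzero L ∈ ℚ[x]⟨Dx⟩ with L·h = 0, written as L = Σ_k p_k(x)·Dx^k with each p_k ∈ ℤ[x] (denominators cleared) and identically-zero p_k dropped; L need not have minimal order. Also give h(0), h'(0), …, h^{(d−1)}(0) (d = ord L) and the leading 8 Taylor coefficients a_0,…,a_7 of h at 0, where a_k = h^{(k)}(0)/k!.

L = (9 - 54·x + 81·x^2) + (-6 + 18·x - 54·x^2)·Dx + (1 + 9·x^2)·Dx^2  (order 2).
h: a_k = 0, -27, -81, -81/2, 243/2, -6561/40, -8019/8, 610173/560, …
ICs: h(0) = 0, h′(0) = -27.

f: a_k = 0, 9, 0, -27, 0, 729/5, 0, -6561/7, …
g: a_k = -3, -9, -27/2, -27/2, -81/8, -243/40, -243/80, -729/560, …
Product ⇒ symmetric product L₀, ord ≤ 2.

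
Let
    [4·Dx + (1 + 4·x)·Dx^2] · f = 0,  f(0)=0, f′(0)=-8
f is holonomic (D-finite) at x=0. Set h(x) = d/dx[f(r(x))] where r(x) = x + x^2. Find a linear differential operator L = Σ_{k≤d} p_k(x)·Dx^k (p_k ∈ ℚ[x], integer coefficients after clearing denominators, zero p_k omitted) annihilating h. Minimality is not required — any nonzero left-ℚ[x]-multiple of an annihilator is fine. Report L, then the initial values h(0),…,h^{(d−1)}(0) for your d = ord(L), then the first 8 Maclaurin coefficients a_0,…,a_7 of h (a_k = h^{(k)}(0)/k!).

f: a_k = 0, -8, 16, -128/3, 128, -2048/5, 4096/3, -32768/7, …
Substitute x→r, Dx→(1/r')Dx; clear ⇒ L₀.
h=h₀': d/dx-closure on L₀ ⇒ L.
L = 2 + (1 + 2·x)·Dx  (order 1).
h: a_k = -8, 16, -32, 64, -128, 256, -512, 1024, …
ICs: h(0) = -8.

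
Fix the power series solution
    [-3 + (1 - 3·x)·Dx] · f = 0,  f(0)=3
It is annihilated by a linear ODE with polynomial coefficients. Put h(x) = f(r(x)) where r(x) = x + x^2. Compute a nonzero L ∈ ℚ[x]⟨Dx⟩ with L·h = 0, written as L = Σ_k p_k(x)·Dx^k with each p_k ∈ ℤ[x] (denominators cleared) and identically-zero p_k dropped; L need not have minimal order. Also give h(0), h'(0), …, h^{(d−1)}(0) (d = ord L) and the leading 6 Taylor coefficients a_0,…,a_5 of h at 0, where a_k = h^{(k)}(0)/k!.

f: a_k = 3, 9, 27, 81, 243, 729, …
f∘r: x↦r, Dx↦Dx/r' in L_f ⇒ L₀.
L = (3 + 6·x) + (-1 + 3·x + 3·x^2)·Dx  (order 1).
h: a_k = 3, 9, 36, 135, 513, 1944, …
ICs: h(0) = 3.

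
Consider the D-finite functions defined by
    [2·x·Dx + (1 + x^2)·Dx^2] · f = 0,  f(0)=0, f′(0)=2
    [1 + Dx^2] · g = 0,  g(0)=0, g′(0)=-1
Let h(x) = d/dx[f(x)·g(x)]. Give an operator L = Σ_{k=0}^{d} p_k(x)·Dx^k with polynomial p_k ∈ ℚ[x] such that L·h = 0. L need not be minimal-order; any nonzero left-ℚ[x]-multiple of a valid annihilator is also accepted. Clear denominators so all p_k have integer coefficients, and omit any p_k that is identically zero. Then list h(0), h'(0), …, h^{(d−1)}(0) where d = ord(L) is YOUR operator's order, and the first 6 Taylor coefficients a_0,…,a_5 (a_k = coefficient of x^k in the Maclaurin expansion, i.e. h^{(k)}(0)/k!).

f: a_k = 0, 2, 0, -2/3, 0, 2/5, …
g: a_k = 0, -1, 0, 1/6, 0, -1/120, …
h₀=f·g: eliminate ⇒ L₀, order ≤ 2·2.
h₀' ⇒ L via d/dx closure of L₀.
L = (110 + 294·x^2 + 461·x^4 + 96·x^6 + 12·x^8 + 2·x^10 + x^12) + (68·x + 284·x^3 + 280·x^5 + 80·x^7 + 20·x^9 + 4·x^11)·Dx + (120 + 340·x^2 + 534·x^4 + 148·x^6 + 32·x^8 + 8·x^10 + 2·x^12)·Dx^2 + (68·x + 284·x^3 + 280·x^5 + 80·x^7 + 20·x^9 + 4·x^11)·Dx^3 + (10 + 46·x^2 + 73·x^4 + 52·x^6 + 20·x^8 + 6·x^10 + x^12)·Dx^4  (order 4).
h: a_k = 0, -4, 0, 4, 0, -19/6, …
ICs: h(0) = 0, h′(0) = -4, h′′(0) = 0, h′′′(0) = 24.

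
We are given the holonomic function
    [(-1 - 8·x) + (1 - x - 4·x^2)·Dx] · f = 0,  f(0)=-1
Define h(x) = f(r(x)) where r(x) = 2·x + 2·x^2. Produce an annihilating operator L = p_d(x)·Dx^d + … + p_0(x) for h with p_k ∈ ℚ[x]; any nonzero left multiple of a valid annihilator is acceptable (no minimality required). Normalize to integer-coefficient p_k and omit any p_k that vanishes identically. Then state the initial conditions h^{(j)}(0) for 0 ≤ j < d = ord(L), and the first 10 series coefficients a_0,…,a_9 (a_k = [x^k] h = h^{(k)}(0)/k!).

L = (2 + 36·x + 96·x^2 + 64·x^3) + (-1 + 2·x + 18·x^2 + 32·x^3 + 16·x^4)·Dx  (order 1).
h: a_k = -1, -2, -22, -112, -700, -4152, -24840, -148608, -888400, -5313056, …
ICs: h(0) = -1.

f: a_k = -1, -1, -5, -9, -29, -65, -181, -441, -1165, -2929, …
Change of var in L_f (x↦r) gives L₀.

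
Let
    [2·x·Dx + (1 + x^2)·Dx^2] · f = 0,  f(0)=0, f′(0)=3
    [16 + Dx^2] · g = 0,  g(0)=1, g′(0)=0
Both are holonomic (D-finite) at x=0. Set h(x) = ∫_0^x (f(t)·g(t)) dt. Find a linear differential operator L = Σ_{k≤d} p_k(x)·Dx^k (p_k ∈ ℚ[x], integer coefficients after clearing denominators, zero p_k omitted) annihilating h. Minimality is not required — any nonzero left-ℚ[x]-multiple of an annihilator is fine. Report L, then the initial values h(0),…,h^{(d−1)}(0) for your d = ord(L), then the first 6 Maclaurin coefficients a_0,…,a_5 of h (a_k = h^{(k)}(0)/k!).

f: a_k = 0, 3, 0, -1, 0, 3/5, …
g: a_k = 1, 0, -8, 0, 32/3, 0, …
h₀=f·g: eliminate ⇒ L₀, order ≤ 2·2.
Integrate: L := L₀·Dx.
L = (5440 + 19136·x^2 + 25856·x^4 + 16384·x^6 + 4096·x^8)·Dx + (1152·x + 3200·x^3 + 3072·x^5 + 1024·x^7)·Dx^2 + (612 + 2252·x^2 + 3168·x^4 + 2048·x^6 + 512·x^8)·Dx^3 + (72·x + 200·x^3 + 192·x^5 + 64·x^7)·Dx^4 + (17 + 66·x^2 + 97·x^4 + 64·x^6 + 16·x^8)·Dx^5  (order 5).
h: a_k = 0, 0, 3/2, 0, -25/4, 0, …
ICs: h(0) = 0, h′(0) = 0, h′′(0) = 3, h′′′(0) = 0, h′′′′(0) = -150.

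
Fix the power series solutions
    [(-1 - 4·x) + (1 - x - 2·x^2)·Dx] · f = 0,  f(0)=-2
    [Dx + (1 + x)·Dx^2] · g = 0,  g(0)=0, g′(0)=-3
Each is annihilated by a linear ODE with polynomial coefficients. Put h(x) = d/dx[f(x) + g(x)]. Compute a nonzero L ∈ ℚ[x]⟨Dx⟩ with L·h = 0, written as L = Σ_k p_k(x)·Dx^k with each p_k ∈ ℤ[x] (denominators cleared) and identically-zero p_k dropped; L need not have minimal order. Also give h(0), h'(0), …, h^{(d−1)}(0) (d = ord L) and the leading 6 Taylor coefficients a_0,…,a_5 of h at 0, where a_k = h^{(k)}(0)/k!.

L = (42 + 144·x + 144·x^2 + 96·x^3) + (28 + 172·x + 312·x^2 + 328·x^3 + 160·x^4)·Dx + (-7 - 14·x + 5·x^2 + 56·x^3 + 76·x^4 + 32·x^5)·Dx^2  (order 2).
h: a_k = -5, -9, -33, -85, -213, -513, …
ICs: h(0) = -5, h′(0) = -9.

f: a_k = -2, -2, -6, -10, -22, -42, …
g: a_k = 0, -3, 3/2, -1, 3/4, -3/5, …
L₀ := lclm(L_f,L_g); ord L₀ ≤ 1+2.
Derive L from L₀ (diff closure).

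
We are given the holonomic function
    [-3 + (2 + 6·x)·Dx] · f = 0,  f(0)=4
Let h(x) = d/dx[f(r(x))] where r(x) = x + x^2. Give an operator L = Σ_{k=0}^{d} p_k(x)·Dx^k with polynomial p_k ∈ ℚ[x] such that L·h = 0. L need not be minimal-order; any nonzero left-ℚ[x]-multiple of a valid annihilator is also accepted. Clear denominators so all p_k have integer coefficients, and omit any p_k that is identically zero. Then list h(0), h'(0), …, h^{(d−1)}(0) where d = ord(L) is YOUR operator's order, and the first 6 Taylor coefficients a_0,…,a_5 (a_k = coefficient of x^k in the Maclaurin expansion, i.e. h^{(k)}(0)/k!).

L = 1 + (-2 - 10·x - 18·x^2 - 12·x^3)·Dx  (order 1).
h: a_k = 6, 3, -27/4, 99/8, -1215/64, 2997/128, …
ICs: h(0) = 6.

f: a_k = 4, 6, -9/2, 27/4, -405/32, 1701/64, …
Change of var in L_f (x↦r) gives L₀.
h=h₀': d/dx-closure on L₀ ⇒ L.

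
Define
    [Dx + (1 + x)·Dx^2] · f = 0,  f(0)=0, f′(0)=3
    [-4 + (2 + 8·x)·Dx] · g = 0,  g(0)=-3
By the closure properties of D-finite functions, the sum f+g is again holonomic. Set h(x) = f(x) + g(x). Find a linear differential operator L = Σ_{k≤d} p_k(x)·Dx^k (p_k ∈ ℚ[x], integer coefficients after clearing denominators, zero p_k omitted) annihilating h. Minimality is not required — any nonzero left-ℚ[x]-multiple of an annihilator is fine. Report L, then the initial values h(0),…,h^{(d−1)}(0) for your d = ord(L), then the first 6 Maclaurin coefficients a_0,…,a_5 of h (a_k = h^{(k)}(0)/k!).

L = (-8 + 4·x)·Dx + (-10 - 8·x + 20·x^2)·Dx^2 + (-1 - 3·x + 6·x^2 + 8·x^3)·Dx^3  (order 3).
h: a_k = -3, -3, 9/2, -11, 117/4, -417/5, …
ICs: h(0) = -3, h′(0) = -3, h′′(0) = 9.

f: a_k = 0, 3, -3/2, 1, -3/4, 3/5, …
g: a_k = -3, -6, 6, -12, 30, -84, …
h₀=f+g: left-lcm gives L₀, ord ≤ 3.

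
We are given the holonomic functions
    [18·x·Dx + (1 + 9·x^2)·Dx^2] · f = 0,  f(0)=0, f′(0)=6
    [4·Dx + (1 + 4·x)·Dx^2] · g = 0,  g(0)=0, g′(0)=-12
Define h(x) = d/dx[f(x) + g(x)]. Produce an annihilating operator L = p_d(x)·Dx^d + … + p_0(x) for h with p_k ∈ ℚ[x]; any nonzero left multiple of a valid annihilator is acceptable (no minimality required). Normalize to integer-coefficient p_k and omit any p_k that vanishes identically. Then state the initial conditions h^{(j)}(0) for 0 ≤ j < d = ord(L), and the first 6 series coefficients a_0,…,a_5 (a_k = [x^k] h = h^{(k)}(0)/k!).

L = (-36 - 432·x + 972·x^2 + 1296·x^3) + (-25 - 72·x - 189·x^2 + 1944·x^3 + 2592·x^4)·Dx + (-2 + x + 36·x^2 + 81·x^3 + 486·x^4 + 648·x^5)·Dx^2  (order 2).
h: a_k = -6, 48, -246, 768, -2586, 12288, …
ICs: h(0) = -6, h′(0) = 48.

f: a_k = 0, 6, 0, -18, 0, 486/5, …
g: a_k = 0, -12, 24, -64, 192, -3072/5, …
L₀ := lclm(L_f,L_g); ord L₀ ≤ 2+2.
Differentiate: ansatz ord ≤ ord L₀ ⇒ L.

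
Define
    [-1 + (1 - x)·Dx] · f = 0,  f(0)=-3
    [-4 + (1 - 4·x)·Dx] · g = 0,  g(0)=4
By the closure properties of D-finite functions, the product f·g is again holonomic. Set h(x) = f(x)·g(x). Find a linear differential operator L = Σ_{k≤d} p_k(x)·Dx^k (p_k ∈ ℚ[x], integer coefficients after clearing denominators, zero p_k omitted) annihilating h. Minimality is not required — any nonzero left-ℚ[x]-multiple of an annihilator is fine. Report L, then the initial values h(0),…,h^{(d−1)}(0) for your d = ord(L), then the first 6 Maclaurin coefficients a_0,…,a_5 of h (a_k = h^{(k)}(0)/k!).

f: a_k = -3, -3, -3, -3, -3, -3, …
g: a_k = 4, 16, 64, 256, 1024, 4096, …
h₀=f·g: eliminate ⇒ L₀, order ≤ 1·1.
L = (-5 + 8·x) + (1 - 5·x + 4·x^2)·Dx  (order 1).
h: a_k = -12, -60, -252, -1020, -4092, -16380, …
ICs: h(0) = -12.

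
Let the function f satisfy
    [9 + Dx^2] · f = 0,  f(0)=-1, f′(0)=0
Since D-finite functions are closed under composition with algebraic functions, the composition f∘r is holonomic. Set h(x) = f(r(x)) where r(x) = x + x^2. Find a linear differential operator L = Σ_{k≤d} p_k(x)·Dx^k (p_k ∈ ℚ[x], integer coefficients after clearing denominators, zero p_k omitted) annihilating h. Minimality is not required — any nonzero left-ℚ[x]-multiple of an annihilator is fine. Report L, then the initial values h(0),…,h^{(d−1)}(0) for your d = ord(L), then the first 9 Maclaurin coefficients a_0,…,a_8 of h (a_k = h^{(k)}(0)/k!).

f: a_k = -1, 0, 9/2, 0, -27/8, 0, 81/80, 0, -729/4480, …
Change of var in L_f (x↦r) gives L₀.
L = (9 + 54·x + 108·x^2 + 72·x^3) - 2·Dx + (1 + 2·x)·Dx^2  (order 2).
h: a_k = -1, 0, 9/2, 9, 9/8, -27/2, -1539/80, -297/40, 52191/4480, …
ICs: h(0) = -1, h′(0) = 0.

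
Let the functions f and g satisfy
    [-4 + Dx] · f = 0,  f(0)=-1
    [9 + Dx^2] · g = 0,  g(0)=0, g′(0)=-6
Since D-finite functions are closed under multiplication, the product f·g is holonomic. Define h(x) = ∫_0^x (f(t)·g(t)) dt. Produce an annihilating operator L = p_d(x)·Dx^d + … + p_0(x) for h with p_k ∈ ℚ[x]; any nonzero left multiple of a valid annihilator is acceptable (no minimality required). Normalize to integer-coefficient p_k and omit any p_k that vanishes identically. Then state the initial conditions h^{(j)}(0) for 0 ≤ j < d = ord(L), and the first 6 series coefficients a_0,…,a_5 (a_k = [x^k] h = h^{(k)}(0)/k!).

f: a_k = -1, -4, -8, -32/3, -32/3, -128/15, …
g: a_k = 0, -6, 0, 9, 0, -81/20, …
L₀ := L_f ⊗_s L_g (sym. prod.), ord ≤ 2.
Integrate: L := L₀·Dx.
L = 25·Dx - 8·Dx^2 + Dx^3  (order 3).
h: a_k = 0, 0, 3, 8, 39/4, 28/5, …
ICs: h(0) = 0, h′(0) = 0, h′′(0) = 6.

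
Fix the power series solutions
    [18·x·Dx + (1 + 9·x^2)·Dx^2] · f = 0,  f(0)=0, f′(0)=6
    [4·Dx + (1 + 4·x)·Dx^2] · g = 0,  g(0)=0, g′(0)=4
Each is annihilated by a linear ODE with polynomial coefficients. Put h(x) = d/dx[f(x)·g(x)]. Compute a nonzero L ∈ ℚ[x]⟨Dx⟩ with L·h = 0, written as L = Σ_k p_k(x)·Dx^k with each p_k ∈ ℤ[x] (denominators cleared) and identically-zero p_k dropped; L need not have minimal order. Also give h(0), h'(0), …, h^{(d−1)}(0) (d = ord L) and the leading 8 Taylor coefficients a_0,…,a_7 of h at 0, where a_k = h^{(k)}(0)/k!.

L = (2448 + 17280·x + 76464·x^2 + 518400·x^3 + 1399680·x^4 + 2426112·x^5 + 1679616·x^7) + (452 + 10800·x + 98028·x^2 + 491184·x^3 + 1840320·x^4 + 4339008·x^5 + 6531840·x^6 + 1259712·x^7 + 5878656·x^8)·Dx + (136 + 1912·x + 18576·x^2 + 103608·x^3 + 389448·x^4 + 1100304·x^5 + 2239488·x^6 + 3277584·x^7 + 1259712·x^8 + 3359232·x^9)·Dx^2 + (13 + 176·x + 1234·x^2 + 6048·x^3 + 22833·x^4 + 68688·x^5 + 154224·x^6 + 279936·x^7 + 399492·x^8 + 209952·x^9 + 419904·x^10)·Dx^3  (order 3).
h: a_k = 0, 48, -144, 224, -1200, 37008/5, -130256/5, 397248/5, …
ICs: h(0) = 0, h′(0) = 48, h′′(0) = -288.

f: a_k = 0, 6, 0, -18, 0, 486/5, 0, -4374/7, …
g: a_k = 0, 4, -8, 64/3, -64, 1024/5, -2048/3, 16384/7, …
Sym-product of L_f,L_g gives L₀ (≤ ord 4).
h=h₀': d/dx-closure on L₀ ⇒ L.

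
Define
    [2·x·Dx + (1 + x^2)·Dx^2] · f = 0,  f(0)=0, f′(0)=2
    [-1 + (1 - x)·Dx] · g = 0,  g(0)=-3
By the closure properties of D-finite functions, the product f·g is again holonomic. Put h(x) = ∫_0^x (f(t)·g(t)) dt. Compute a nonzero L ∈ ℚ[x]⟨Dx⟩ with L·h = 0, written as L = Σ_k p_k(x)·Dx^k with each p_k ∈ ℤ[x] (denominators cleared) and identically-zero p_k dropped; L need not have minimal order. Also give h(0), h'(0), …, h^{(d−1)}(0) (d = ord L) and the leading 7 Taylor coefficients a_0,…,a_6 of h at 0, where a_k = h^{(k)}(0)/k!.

f: a_k = 0, 2, 0, -2/3, 0, 2/5, 0, …
g: a_k = -3, -3, -3, -3, -3, -3, -3, …
f·g: L₀ = L_f ⊗_s L_g, ord ≤ 2·1.
Integrate: L := L₀·Dx.
L = 2·x·Dx + (2 - 2·x + 4·x^2)·Dx^2 + (-1 + x - x^2 + x^3)·Dx^3  (order 3).
h: a_k = 0, 0, -3, -2, -1, -4/5, -13/15, …
ICs: h(0) = 0, h′(0) = 0, h′′(0) = -6.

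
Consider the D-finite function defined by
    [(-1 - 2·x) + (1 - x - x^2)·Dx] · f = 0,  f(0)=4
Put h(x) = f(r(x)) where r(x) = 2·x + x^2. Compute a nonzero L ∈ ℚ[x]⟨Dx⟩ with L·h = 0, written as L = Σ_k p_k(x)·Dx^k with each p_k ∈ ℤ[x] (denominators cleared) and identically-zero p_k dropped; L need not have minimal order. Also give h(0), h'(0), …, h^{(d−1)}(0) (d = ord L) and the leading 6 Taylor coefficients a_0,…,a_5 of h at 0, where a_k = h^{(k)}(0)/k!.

f: a_k = 4, 4, 8, 12, 20, 32, …
f∘r: x↦r, Dx↦Dx/r' in L_f ⇒ L₀.
L = (2 + 10·x + 12·x^2 + 4·x^3) + (-1 + 2·x + 5·x^2 + 4·x^3 + x^4)·Dx  (order 1).
h: a_k = 4, 8, 36, 128, 472, 1736, …
ICs: h(0) = 4.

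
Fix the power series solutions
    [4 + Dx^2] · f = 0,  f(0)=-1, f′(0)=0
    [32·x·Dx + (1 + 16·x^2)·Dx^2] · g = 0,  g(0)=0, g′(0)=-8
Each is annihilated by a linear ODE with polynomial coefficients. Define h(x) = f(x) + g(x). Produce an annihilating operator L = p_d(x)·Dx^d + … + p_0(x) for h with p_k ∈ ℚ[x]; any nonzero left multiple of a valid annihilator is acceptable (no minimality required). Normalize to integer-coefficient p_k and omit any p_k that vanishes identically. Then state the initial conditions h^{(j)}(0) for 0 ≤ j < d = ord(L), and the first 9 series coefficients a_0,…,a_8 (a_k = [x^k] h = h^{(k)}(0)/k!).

f: a_k = -1, 0, 2, 0, -2/3, 0, 4/45, 0, -2/315, …
g: a_k = 0, -8, 0, 128/3, 0, -2048/5, 0, 32768/7, 0, …
L₀ := lclm(L_f,L_g); ord L₀ ≤ 2+2.
L = (-6016·x + 102400·x^3 + 32768·x^5)·Dx + (-28 + 1216·x^2 + 27648·x^4 + 16384·x^6)·Dx^2 + (-1504·x + 25600·x^3 + 8192·x^5)·Dx^3 + (-7 + 304·x^2 + 6912·x^4 + 4096·x^6)·Dx^4  (order 4).
h: a_k = -1, -8, 2, 128/3, -2/3, -2048/5, 4/45, 32768/7, -2/315, …
ICs: h(0) = -1, h′(0) = -8, h′′(0) = 4, h′′′(0) = 256.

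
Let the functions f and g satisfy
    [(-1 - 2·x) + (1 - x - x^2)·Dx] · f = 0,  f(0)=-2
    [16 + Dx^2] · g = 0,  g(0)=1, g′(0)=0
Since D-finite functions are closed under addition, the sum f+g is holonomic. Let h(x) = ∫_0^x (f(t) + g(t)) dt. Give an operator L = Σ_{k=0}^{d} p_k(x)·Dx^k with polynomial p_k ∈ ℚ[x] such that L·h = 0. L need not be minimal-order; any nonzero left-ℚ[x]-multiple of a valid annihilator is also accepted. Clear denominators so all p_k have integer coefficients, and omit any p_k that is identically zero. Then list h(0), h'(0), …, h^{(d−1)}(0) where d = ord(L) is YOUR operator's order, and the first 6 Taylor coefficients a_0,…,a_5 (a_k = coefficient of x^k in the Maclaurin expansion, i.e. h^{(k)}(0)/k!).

L = (272 + 384·x - 352·x^2 + 192·x^3 + 640·x^4 + 256·x^5)·Dx + (-160 + 368·x + 32·x^2 - 544·x^3 + 48·x^4 + 384·x^5 + 128·x^6)·Dx^2 + (17 + 24·x - 22·x^2 + 12·x^3 + 40·x^4 + 16·x^5)·Dx^3 + (-10 + 23·x + 2·x^2 - 34·x^3 + 3·x^4 + 24·x^5 + 8·x^6)·Dx^4  (order 4).
h: a_k = 0, -1, -1, -4, -3/2, 2/15, …
ICs: h(0) = 0, h′(0) = -1, h′′(0) = -2, h′′′(0) = -24.

f: a_k = -2, -2, -4, -6, -10, -16, …
g: a_k = 1, 0, -8, 0, 32/3, 0, …
f+g: L₀ = lclm(L_f,L_g), ord ≤ 1+2.
∫: right-multiply L₀ by Dx.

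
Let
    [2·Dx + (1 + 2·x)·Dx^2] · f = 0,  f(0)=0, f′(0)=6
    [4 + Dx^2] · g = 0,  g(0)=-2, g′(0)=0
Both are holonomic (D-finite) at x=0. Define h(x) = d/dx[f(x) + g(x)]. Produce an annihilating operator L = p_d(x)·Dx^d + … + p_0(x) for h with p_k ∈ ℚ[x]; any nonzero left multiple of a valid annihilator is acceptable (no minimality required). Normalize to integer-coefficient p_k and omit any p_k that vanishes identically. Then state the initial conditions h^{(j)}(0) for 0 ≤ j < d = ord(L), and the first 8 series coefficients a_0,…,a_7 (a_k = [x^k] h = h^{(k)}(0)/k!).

L = (56 + 32·x + 32·x^2) + (12 + 40·x + 48·x^2 + 32·x^3)·Dx + (14 + 8·x + 8·x^2)·Dx^2 + (3 + 10·x + 12·x^2 + 8·x^3)·Dx^3  (order 3).
h: a_k = 6, -4, 24, -160/3, 96, -2864/15, 384, -241952/315, …
ICs: h(0) = 6, h′(0) = -4, h′′(0) = 48.

f: a_k = 0, 6, -6, 8, -12, 96/5, -32, 384/7, …
g: a_k = -2, 0, 4, 0, -4/3, 0, 8/45, 0, …
f+g: L₀ = lclm(L_f,L_g), ord ≤ 2+2.
h₀' ⇒ L via d/dx closure of L₀.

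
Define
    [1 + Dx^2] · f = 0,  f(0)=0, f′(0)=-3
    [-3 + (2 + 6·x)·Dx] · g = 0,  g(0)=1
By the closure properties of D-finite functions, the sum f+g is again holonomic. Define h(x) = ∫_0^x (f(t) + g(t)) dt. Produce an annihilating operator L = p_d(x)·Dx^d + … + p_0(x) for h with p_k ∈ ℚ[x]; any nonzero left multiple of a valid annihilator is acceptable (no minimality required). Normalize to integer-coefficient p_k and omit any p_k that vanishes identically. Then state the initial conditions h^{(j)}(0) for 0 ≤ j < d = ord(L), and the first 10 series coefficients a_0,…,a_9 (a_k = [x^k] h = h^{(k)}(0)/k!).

L = (-93 - 72·x - 108·x^2)·Dx + (-10 + 18·x + 216·x^2 + 216·x^3)·Dx^2 + (-93 - 72·x - 108·x^2)·Dx^3 + (-10 + 18·x + 216·x^2 + 216·x^3)·Dx^4  (order 4).
h: a_k = 0, 1, -3/4, -3/8, 35/64, -81/128, 8473/7680, -2187/1024, 7578083/1720320, -312741/32768, …
ICs: h(0) = 0, h′(0) = 1, h′′(0) = -3/2, h′′′(0) = -9/4.

f: a_k = 0, -3, 0, 1/2, 0, -1/40, 0, 1/1680, 0, -1/120960, …
g: a_k = 1, 3/2, -9/8, 27/16, -405/128, 1701/256, -15309/1024, 72171/2048, -2814669/32768, 14073345/65536, …
Sum ⇒ L₀ = lclm(L_f,L_g) in ℚ(x)⟨Dx⟩.
h=∫h₀ ⇒ L = L₀·Dx.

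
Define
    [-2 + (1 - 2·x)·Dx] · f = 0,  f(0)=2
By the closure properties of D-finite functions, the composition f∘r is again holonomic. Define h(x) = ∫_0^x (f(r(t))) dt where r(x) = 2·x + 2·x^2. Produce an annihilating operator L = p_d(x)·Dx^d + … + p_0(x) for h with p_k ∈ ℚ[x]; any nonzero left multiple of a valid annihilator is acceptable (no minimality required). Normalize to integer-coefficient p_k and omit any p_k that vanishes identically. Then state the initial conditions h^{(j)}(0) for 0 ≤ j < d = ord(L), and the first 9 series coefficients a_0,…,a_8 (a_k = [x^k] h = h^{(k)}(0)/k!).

f: a_k = 2, 4, 8, 16, 32, 64, 128, 256, 512, …
h₀=f(r): pull back L_f along r ⇒ L₀.
h=∫₀ˣh₀: take L = L₀·Dx.
L = (4 + 8·x)·Dx + (-1 + 4·x + 4·x^2)·Dx^2  (order 2).
h: a_k = 0, 2, 4, 40/3, 48, 928/5, 2240/3, 21632/7, 13056, …
ICs: h(0) = 0, h′(0) = 2.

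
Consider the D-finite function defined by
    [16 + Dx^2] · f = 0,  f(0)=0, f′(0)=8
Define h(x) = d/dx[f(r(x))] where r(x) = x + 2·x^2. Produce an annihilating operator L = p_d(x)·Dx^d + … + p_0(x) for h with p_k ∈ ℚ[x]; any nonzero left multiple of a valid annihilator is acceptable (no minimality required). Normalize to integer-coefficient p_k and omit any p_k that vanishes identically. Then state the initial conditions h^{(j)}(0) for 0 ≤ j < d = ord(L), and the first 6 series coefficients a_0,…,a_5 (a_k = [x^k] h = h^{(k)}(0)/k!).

L = (64 + 256·x + 1536·x^2 + 4096·x^3 + 4096·x^4) + (-12 - 48·x)·Dx + (1 + 8·x + 16·x^2)·Dx^2  (order 2).
h: a_k = 8, 32, -64, -512, -3584/3, 0, …
ICs: h(0) = 8, h′(0) = 32.

f: a_k = 0, 8, 0, -64/3, 0, 256/15, …
h₀=f(r): pull back L_f along r ⇒ L₀.
Derive L from L₀ (diff closure).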